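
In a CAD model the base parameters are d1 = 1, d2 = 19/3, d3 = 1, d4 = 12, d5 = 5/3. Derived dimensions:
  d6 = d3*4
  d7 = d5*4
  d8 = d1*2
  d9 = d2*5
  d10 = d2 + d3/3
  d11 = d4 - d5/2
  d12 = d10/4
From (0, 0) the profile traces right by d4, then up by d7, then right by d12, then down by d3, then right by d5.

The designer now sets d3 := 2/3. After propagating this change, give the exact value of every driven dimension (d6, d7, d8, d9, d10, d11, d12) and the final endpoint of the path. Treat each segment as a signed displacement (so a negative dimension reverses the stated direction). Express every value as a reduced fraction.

Apply edit: d3 := 2/3
  d6 = d3*4 = 8/3
  d7 = d5*4 = 20/3
  d8 = d1*2 = 2
  d9 = d2*5 = 95/3
  d10 = d2 + d3/3 = 59/9
  d11 = d4 - d5/2 = 67/6
  d12 = d10/4 = 59/36
Walk from origin (0, 0):
  seg 1: right by d4 = 12 → (12, 0)
  seg 2: up by d7 = 20/3 → (12, 20/3)
  seg 3: right by d12 = 59/36 → (491/36, 20/3)
  seg 4: down by d3 = 2/3 → (491/36, 6)
  seg 5: right by d5 = 5/3 → (551/36, 6)

d6 = 8/3
d7 = 20/3
d8 = 2
d9 = 95/3
d10 = 59/9
d11 = 67/6
d12 = 59/36
endpoint = (551/36, 6)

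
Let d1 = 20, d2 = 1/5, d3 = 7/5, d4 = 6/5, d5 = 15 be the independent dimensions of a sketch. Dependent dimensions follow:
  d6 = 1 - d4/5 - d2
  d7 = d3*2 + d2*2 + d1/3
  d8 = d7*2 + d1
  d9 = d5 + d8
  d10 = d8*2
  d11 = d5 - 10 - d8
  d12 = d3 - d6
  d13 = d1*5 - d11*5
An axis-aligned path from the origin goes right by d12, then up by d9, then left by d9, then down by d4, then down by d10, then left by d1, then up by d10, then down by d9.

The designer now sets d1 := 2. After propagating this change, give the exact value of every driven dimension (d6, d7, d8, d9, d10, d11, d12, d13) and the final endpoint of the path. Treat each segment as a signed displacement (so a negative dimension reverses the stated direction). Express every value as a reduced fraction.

d6 = 14/25
d7 = 58/15
d8 = 146/15
d9 = 371/15
d10 = 292/15
d11 = -71/15
d12 = 21/25
d13 = 101/3
endpoint = (-1942/75, -6/5)

Apply edit: d1 := 2
  d6 = 1 - d4/5 - d2 = 14/25
  d7 = d3*2 + d2*2 + d1/3 = 58/15
  d8 = d7*2 + d1 = 146/15
  d9 = d5 + d8 = 371/15
  d10 = d8*2 = 292/15
  d11 = d5 - 10 - d8 = -71/15
  d12 = d3 - d6 = 21/25
  d13 = d1*5 - d11*5 = 101/3
Walk from origin (0, 0):
  seg 1: right by d12 = 21/25 → (21/25, 0)
  seg 2: up by d9 = 371/15 → (21/25, 371/15)
  seg 3: left by d9 = 371/15 → (-1792/75, 371/15)
  seg 4: down by d4 = 6/5 → (-1792/75, 353/15)
  seg 5: down by d10 = 292/15 → (-1792/75, 61/15)
  seg 6: left by d1 = 2 → (-1942/75, 61/15)
  seg 7: up by d10 = 292/15 → (-1942/75, 353/15)
  seg 8: down by d9 = 371/15 → (-1942/75, -6/5)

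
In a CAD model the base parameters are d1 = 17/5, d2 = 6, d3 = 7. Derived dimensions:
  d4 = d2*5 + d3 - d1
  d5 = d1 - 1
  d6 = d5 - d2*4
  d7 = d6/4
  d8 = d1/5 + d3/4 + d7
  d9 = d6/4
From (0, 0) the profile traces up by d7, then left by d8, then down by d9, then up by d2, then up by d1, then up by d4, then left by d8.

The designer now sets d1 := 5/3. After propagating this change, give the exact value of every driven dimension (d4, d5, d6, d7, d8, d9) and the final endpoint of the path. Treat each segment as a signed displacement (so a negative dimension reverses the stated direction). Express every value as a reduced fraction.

d4 = 106/3
d5 = 2/3
d6 = -70/3
d7 = -35/6
d8 = -15/4
d9 = -35/6
endpoint = (15/2, 43)

Apply edit: d1 := 5/3
  d4 = d2*5 + d3 - d1 = 106/3
  d5 = d1 - 1 = 2/3
  d6 = d5 - d2*4 = -70/3
  d7 = d6/4 = -35/6
  d8 = d1/5 + d3/4 + d7 = -15/4
  d9 = d6/4 = -35/6
Walk from origin (0, 0):
  seg 1: up by d7 = -35/6 → (0, -35/6)
  seg 2: left by d8 = -15/4 → (15/4, -35/6)
  seg 3: down by d9 = -35/6 → (15/4, 0)
  seg 4: up by d2 = 6 → (15/4, 6)
  seg 5: up by d1 = 5/3 → (15/4, 23/3)
  seg 6: up by d4 = 106/3 → (15/4, 43)
  seg 7: left by d8 = -15/4 → (15/2, 43)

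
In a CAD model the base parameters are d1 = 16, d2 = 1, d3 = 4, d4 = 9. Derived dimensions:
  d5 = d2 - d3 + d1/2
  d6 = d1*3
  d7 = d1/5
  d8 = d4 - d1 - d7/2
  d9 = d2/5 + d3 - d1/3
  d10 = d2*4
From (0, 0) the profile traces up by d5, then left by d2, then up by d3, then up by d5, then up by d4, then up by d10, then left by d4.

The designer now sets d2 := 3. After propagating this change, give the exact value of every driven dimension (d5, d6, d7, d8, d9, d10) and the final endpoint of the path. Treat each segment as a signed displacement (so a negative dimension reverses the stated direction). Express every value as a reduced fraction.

Apply edit: d2 := 3
  d5 = d2 - d3 + d1/2 = 7
  d6 = d1*3 = 48
  d7 = d1/5 = 16/5
  d8 = d4 - d1 - d7/2 = -43/5
  d9 = d2/5 + d3 - d1/3 = -11/15
  d10 = d2*4 = 12
Walk from origin (0, 0):
  seg 1: up by d5 = 7 → (0, 7)
  seg 2: left by d2 = 3 → (-3, 7)
  seg 3: up by d3 = 4 → (-3, 11)
  seg 4: up by d5 = 7 → (-3, 18)
  seg 5: up by d4 = 9 → (-3, 27)
  seg 6: up by d10 = 12 → (-3, 39)
  seg 7: left by d4 = 9 → (-12, 39)

d5 = 7
d6 = 48
d7 = 16/5
d8 = -43/5
d9 = -11/15
d10 = 12
endpoint = (-12, 39)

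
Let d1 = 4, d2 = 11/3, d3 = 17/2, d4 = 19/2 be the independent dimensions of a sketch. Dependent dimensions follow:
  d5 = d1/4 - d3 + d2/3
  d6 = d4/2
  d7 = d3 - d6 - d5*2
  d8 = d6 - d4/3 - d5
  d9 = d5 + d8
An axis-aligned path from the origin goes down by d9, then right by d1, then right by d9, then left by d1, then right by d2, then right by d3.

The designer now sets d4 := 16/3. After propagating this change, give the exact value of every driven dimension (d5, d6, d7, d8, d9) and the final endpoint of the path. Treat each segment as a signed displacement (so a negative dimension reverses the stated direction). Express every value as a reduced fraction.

Apply edit: d4 := 16/3
  d5 = d1/4 - d3 + d2/3 = -113/18
  d6 = d4/2 = 8/3
  d7 = d3 - d6 - d5*2 = 331/18
  d8 = d6 - d4/3 - d5 = 43/6
  d9 = d5 + d8 = 8/9
Walk from origin (0, 0):
  seg 1: down by d9 = 8/9 → (0, -8/9)
  seg 2: right by d1 = 4 → (4, -8/9)
  seg 3: right by d9 = 8/9 → (44/9, -8/9)
  seg 4: left by d1 = 4 → (8/9, -8/9)
  seg 5: right by d2 = 11/3 → (41/9, -8/9)
  seg 6: right by d3 = 17/2 → (235/18, -8/9)

d5 = -113/18
d6 = 8/3
d7 = 331/18
d8 = 43/6
d9 = 8/9
endpoint = (235/18, -8/9)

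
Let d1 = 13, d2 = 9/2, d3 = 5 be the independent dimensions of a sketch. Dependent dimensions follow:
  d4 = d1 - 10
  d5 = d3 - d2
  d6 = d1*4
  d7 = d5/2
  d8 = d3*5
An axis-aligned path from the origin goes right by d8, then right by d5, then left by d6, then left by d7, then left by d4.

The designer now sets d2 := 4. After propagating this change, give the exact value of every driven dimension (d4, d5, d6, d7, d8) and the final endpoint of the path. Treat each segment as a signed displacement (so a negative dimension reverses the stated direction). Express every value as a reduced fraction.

d4 = 3
d5 = 1
d6 = 52
d7 = 1/2
d8 = 25
endpoint = (-59/2, 0)

Apply edit: d2 := 4
  d4 = d1 - 10 = 3
  d5 = d3 - d2 = 1
  d6 = d1*4 = 52
  d7 = d5/2 = 1/2
  d8 = d3*5 = 25
Walk from origin (0, 0):
  seg 1: right by d8 = 25 → (25, 0)
  seg 2: right by d5 = 1 → (26, 0)
  seg 3: left by d6 = 52 → (-26, 0)
  seg 4: left by d7 = 1/2 → (-53/2, 0)
  seg 5: left by d4 = 3 → (-59/2, 0)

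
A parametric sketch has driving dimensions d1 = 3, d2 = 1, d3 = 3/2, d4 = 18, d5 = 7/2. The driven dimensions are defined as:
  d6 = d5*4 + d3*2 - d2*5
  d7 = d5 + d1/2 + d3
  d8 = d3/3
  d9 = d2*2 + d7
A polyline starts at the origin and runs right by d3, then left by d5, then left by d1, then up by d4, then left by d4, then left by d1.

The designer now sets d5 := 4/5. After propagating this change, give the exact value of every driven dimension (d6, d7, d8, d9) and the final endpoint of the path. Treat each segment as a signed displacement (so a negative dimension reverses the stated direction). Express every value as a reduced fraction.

d6 = 6/5
d7 = 19/5
d8 = 1/2
d9 = 29/5
endpoint = (-233/10, 18)

Apply edit: d5 := 4/5
  d6 = d5*4 + d3*2 - d2*5 = 6/5
  d7 = d5 + d1/2 + d3 = 19/5
  d8 = d3/3 = 1/2
  d9 = d2*2 + d7 = 29/5
Walk from origin (0, 0):
  seg 1: right by d3 = 3/2 → (3/2, 0)
  seg 2: left by d5 = 4/5 → (7/10, 0)
  seg 3: left by d1 = 3 → (-23/10, 0)
  seg 4: up by d4 = 18 → (-23/10, 18)
  seg 5: left by d4 = 18 → (-203/10, 18)
  seg 6: left by d1 = 3 → (-233/10, 18)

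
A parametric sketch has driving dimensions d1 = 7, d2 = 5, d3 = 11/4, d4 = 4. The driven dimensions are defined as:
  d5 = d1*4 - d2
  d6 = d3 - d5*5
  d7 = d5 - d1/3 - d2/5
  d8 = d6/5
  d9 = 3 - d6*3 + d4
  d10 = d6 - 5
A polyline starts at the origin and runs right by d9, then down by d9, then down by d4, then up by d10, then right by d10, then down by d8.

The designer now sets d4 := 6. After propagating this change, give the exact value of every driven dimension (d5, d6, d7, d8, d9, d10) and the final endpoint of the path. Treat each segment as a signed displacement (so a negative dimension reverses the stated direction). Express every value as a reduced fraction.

d5 = 23
d6 = -449/4
d7 = 59/3
d8 = -449/20
d9 = 1383/4
d10 = -469/4
endpoint = (457/2, -8931/20)

Apply edit: d4 := 6
  d5 = d1*4 - d2 = 23
  d6 = d3 - d5*5 = -449/4
  d7 = d5 - d1/3 - d2/5 = 59/3
  d8 = d6/5 = -449/20
  d9 = 3 - d6*3 + d4 = 1383/4
  d10 = d6 - 5 = -469/4
Walk from origin (0, 0):
  seg 1: right by d9 = 1383/4 → (1383/4, 0)
  seg 2: down by d9 = 1383/4 → (1383/4, -1383/4)
  seg 3: down by d4 = 6 → (1383/4, -1407/4)
  seg 4: up by d10 = -469/4 → (1383/4, -469)
  seg 5: right by d10 = -469/4 → (457/2, -469)
  seg 6: down by d8 = -449/20 → (457/2, -8931/20)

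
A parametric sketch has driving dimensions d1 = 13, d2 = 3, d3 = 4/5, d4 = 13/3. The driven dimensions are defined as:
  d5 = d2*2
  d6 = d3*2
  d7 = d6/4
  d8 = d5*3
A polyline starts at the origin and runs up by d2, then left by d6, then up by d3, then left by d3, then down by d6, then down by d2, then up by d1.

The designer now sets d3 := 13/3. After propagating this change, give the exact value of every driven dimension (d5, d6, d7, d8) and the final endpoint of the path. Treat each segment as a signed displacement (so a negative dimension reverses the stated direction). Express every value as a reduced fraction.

d5 = 6
d6 = 26/3
d7 = 13/6
d8 = 18
endpoint = (-13, 26/3)

Apply edit: d3 := 13/3
  d5 = d2*2 = 6
  d6 = d3*2 = 26/3
  d7 = d6/4 = 13/6
  d8 = d5*3 = 18
Walk from origin (0, 0):
  seg 1: up by d2 = 3 → (0, 3)
  seg 2: left by d6 = 26/3 → (-26/3, 3)
  seg 3: up by d3 = 13/3 → (-26/3, 22/3)
  seg 4: left by d3 = 13/3 → (-13, 22/3)
  seg 5: down by d6 = 26/3 → (-13, -4/3)
  seg 6: down by d2 = 3 → (-13, -13/3)
  seg 7: up by d1 = 13 → (-13, 26/3)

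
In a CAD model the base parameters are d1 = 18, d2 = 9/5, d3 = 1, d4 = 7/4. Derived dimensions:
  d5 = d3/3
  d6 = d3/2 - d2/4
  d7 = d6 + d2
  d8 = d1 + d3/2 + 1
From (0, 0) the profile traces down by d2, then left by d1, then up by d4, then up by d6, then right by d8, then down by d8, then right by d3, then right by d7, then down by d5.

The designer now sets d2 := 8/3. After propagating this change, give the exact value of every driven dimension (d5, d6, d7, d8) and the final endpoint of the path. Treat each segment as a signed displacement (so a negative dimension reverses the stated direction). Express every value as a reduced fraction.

d5 = 1/3
d6 = -1/6
d7 = 5/2
d8 = 39/2
endpoint = (5, -251/12)

Apply edit: d2 := 8/3
  d5 = d3/3 = 1/3
  d6 = d3/2 - d2/4 = -1/6
  d7 = d6 + d2 = 5/2
  d8 = d1 + d3/2 + 1 = 39/2
Walk from origin (0, 0):
  seg 1: down by d2 = 8/3 → (0, -8/3)
  seg 2: left by d1 = 18 → (-18, -8/3)
  seg 3: up by d4 = 7/4 → (-18, -11/12)
  seg 4: up by d6 = -1/6 → (-18, -13/12)
  seg 5: right by d8 = 39/2 → (3/2, -13/12)
  seg 6: down by d8 = 39/2 → (3/2, -247/12)
  seg 7: right by d3 = 1 → (5/2, -247/12)
  seg 8: right by d7 = 5/2 → (5, -247/12)
  seg 9: down by d5 = 1/3 → (5, -251/12)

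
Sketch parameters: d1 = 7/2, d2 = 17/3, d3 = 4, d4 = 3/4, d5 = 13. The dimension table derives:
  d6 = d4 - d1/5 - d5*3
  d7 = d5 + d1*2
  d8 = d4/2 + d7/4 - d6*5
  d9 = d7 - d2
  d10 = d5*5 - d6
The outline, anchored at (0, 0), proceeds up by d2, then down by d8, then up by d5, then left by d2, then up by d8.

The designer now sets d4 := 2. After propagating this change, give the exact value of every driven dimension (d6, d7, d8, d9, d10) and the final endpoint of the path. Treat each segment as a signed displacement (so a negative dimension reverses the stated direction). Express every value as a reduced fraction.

Apply edit: d4 := 2
  d6 = d4 - d1/5 - d5*3 = -377/10
  d7 = d5 + d1*2 = 20
  d8 = d4/2 + d7/4 - d6*5 = 389/2
  d9 = d7 - d2 = 43/3
  d10 = d5*5 - d6 = 1027/10
Walk from origin (0, 0):
  seg 1: up by d2 = 17/3 → (0, 17/3)
  seg 2: down by d8 = 389/2 → (0, -1133/6)
  seg 3: up by d5 = 13 → (0, -1055/6)
  seg 4: left by d2 = 17/3 → (-17/3, -1055/6)
  seg 5: up by d8 = 389/2 → (-17/3, 56/3)

d6 = -377/10
d7 = 20
d8 = 389/2
d9 = 43/3
d10 = 1027/10
endpoint = (-17/3, 56/3)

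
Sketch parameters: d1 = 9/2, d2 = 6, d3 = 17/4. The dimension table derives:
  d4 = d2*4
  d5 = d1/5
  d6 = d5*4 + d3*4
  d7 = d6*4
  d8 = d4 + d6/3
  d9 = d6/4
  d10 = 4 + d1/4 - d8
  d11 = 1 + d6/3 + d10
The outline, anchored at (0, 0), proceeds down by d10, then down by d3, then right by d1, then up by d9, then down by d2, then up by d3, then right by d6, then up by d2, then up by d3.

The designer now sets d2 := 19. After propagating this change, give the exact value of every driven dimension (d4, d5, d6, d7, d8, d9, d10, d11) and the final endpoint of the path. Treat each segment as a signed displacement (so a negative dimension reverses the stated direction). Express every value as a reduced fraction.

Apply edit: d2 := 19
  d4 = d2*4 = 76
  d5 = d1/5 = 9/10
  d6 = d5*4 + d3*4 = 103/5
  d7 = d6*4 = 412/5
  d8 = d4 + d6/3 = 1243/15
  d9 = d6/4 = 103/20
  d10 = 4 + d1/4 - d8 = -9329/120
  d11 = 1 + d6/3 + d10 = -559/8
Walk from origin (0, 0):
  seg 1: down by d10 = -9329/120 → (0, 9329/120)
  seg 2: down by d3 = 17/4 → (0, 8819/120)
  seg 3: right by d1 = 9/2 → (9/2, 8819/120)
  seg 4: up by d9 = 103/20 → (9/2, 9437/120)
  seg 5: down by d2 = 19 → (9/2, 7157/120)
  seg 6: up by d3 = 17/4 → (9/2, 7667/120)
  seg 7: right by d6 = 103/5 → (251/10, 7667/120)
  seg 8: up by d2 = 19 → (251/10, 9947/120)
  seg 9: up by d3 = 17/4 → (251/10, 10457/120)

d4 = 76
d5 = 9/10
d6 = 103/5
d7 = 412/5
d8 = 1243/15
d9 = 103/20
d10 = -9329/120
d11 = -559/8
endpoint = (251/10, 10457/120)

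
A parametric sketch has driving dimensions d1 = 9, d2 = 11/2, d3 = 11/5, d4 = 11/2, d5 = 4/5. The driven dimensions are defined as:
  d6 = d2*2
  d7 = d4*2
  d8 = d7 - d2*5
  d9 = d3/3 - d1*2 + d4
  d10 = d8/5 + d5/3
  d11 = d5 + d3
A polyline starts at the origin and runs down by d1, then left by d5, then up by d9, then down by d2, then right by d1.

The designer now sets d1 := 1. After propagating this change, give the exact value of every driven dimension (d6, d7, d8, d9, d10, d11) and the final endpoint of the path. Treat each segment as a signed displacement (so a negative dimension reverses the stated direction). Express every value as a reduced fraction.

Apply edit: d1 := 1
  d6 = d2*2 = 11
  d7 = d4*2 = 11
  d8 = d7 - d2*5 = -33/2
  d9 = d3/3 - d1*2 + d4 = 127/30
  d10 = d8/5 + d5/3 = -91/30
  d11 = d5 + d3 = 3
Walk from origin (0, 0):
  seg 1: down by d1 = 1 → (0, -1)
  seg 2: left by d5 = 4/5 → (-4/5, -1)
  seg 3: up by d9 = 127/30 → (-4/5, 97/30)
  seg 4: down by d2 = 11/2 → (-4/5, -34/15)
  seg 5: right by d1 = 1 → (1/5, -34/15)

d6 = 11
d7 = 11
d8 = -33/2
d9 = 127/30
d10 = -91/30
d11 = 3
endpoint = (1/5, -34/15)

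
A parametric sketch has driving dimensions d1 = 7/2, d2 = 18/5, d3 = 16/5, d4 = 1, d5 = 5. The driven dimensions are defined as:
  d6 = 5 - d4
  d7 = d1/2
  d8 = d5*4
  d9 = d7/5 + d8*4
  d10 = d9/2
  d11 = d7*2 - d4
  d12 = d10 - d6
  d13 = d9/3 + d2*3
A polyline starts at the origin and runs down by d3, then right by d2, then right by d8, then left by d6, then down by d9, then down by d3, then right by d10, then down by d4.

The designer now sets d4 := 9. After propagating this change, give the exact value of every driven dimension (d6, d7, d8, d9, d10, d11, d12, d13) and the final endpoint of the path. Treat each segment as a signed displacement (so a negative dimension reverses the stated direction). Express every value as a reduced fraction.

d6 = -4
d7 = 7/4
d8 = 20
d9 = 1607/20
d10 = 1607/40
d11 = -11/2
d12 = 1767/40
d13 = 451/12
endpoint = (2711/40, -383/4)

Apply edit: d4 := 9
  d6 = 5 - d4 = -4
  d7 = d1/2 = 7/4
  d8 = d5*4 = 20
  d9 = d7/5 + d8*4 = 1607/20
  d10 = d9/2 = 1607/40
  d11 = d7*2 - d4 = -11/2
  d12 = d10 - d6 = 1767/40
  d13 = d9/3 + d2*3 = 451/12
Walk from origin (0, 0):
  seg 1: down by d3 = 16/5 → (0, -16/5)
  seg 2: right by d2 = 18/5 → (18/5, -16/5)
  seg 3: right by d8 = 20 → (118/5, -16/5)
  seg 4: left by d6 = -4 → (138/5, -16/5)
  seg 5: down by d9 = 1607/20 → (138/5, -1671/20)
  seg 6: down by d3 = 16/5 → (138/5, -347/4)
  seg 7: right by d10 = 1607/40 → (2711/40, -347/4)
  seg 8: down by d4 = 9 → (2711/40, -383/4)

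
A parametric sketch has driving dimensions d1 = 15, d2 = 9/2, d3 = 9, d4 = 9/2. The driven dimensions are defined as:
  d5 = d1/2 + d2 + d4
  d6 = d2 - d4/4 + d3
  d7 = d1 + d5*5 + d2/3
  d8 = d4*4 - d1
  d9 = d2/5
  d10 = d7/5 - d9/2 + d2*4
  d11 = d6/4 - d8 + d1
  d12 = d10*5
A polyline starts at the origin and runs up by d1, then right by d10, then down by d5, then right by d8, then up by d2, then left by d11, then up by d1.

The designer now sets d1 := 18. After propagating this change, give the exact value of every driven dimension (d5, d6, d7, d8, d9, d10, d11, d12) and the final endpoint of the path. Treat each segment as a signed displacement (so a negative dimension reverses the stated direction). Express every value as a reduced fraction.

Apply edit: d1 := 18
  d5 = d1/2 + d2 + d4 = 18
  d6 = d2 - d4/4 + d3 = 99/8
  d7 = d1 + d5*5 + d2/3 = 219/2
  d8 = d4*4 - d1 = 0
  d9 = d2/5 = 9/10
  d10 = d7/5 - d9/2 + d2*4 = 789/20
  d11 = d6/4 - d8 + d1 = 675/32
  d12 = d10*5 = 789/4
Walk from origin (0, 0):
  seg 1: up by d1 = 18 → (0, 18)
  seg 2: right by d10 = 789/20 → (789/20, 18)
  seg 3: down by d5 = 18 → (789/20, 0)
  seg 4: right by d8 = 0 → (789/20, 0)
  seg 5: up by d2 = 9/2 → (789/20, 9/2)
  seg 6: left by d11 = 675/32 → (2937/160, 9/2)
  seg 7: up by d1 = 18 → (2937/160, 45/2)

d5 = 18
d6 = 99/8
d7 = 219/2
d8 = 0
d9 = 9/10
d10 = 789/20
d11 = 675/32
d12 = 789/4
endpoint = (2937/160, 45/2)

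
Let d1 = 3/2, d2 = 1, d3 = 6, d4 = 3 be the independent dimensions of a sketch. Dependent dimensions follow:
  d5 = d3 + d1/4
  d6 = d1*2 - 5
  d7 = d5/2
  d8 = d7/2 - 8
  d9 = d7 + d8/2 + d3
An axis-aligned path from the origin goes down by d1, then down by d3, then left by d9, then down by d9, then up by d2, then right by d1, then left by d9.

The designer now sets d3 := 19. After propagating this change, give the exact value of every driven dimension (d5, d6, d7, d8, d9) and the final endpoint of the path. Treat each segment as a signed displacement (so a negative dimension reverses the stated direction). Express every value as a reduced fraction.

Apply edit: d3 := 19
  d5 = d3 + d1/4 = 155/8
  d6 = d1*2 - 5 = -2
  d7 = d5/2 = 155/16
  d8 = d7/2 - 8 = -101/32
  d9 = d7 + d8/2 + d3 = 1735/64
Walk from origin (0, 0):
  seg 1: down by d1 = 3/2 → (0, -3/2)
  seg 2: down by d3 = 19 → (0, -41/2)
  seg 3: left by d9 = 1735/64 → (-1735/64, -41/2)
  seg 4: down by d9 = 1735/64 → (-1735/64, -3047/64)
  seg 5: up by d2 = 1 → (-1735/64, -2983/64)
  seg 6: right by d1 = 3/2 → (-1639/64, -2983/64)
  seg 7: left by d9 = 1735/64 → (-1687/32, -2983/64)

d5 = 155/8
d6 = -2
d7 = 155/16
d8 = -101/32
d9 = 1735/64
endpoint = (-1687/32, -2983/64)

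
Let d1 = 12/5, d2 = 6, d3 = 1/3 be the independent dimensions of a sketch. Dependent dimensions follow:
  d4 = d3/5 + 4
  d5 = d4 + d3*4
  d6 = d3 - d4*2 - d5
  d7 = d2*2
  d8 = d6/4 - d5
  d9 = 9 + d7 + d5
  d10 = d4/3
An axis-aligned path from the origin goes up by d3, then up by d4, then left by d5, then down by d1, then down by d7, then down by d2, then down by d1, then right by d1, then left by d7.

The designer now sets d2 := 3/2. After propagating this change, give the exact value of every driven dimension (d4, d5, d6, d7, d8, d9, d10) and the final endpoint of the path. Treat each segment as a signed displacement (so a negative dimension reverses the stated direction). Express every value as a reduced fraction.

Apply edit: d2 := 3/2
  d4 = d3/5 + 4 = 61/15
  d5 = d4 + d3*4 = 27/5
  d6 = d3 - d4*2 - d5 = -66/5
  d7 = d2*2 = 3
  d8 = d6/4 - d5 = -87/10
  d9 = 9 + d7 + d5 = 87/5
  d10 = d4/3 = 61/45
Walk from origin (0, 0):
  seg 1: up by d3 = 1/3 → (0, 1/3)
  seg 2: up by d4 = 61/15 → (0, 22/5)
  seg 3: left by d5 = 27/5 → (-27/5, 22/5)
  seg 4: down by d1 = 12/5 → (-27/5, 2)
  seg 5: down by d7 = 3 → (-27/5, -1)
  seg 6: down by d2 = 3/2 → (-27/5, -5/2)
  seg 7: down by d1 = 12/5 → (-27/5, -49/10)
  seg 8: right by d1 = 12/5 → (-3, -49/10)
  seg 9: left by d7 = 3 → (-6, -49/10)

d4 = 61/15
d5 = 27/5
d6 = -66/5
d7 = 3
d8 = -87/10
d9 = 87/5
d10 = 61/45
endpoint = (-6, -49/10)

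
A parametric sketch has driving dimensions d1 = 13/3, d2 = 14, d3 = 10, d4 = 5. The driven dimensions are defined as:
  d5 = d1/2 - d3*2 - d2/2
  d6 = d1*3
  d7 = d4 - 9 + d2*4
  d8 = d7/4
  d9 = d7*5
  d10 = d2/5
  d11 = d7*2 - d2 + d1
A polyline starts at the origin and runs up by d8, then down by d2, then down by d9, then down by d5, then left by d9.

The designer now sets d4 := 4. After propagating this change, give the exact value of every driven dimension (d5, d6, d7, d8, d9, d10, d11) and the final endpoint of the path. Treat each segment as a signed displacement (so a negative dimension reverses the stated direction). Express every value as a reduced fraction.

Apply edit: d4 := 4
  d5 = d1/2 - d3*2 - d2/2 = -149/6
  d6 = d1*3 = 13
  d7 = d4 - 9 + d2*4 = 51
  d8 = d7/4 = 51/4
  d9 = d7*5 = 255
  d10 = d2/5 = 14/5
  d11 = d7*2 - d2 + d1 = 277/3
Walk from origin (0, 0):
  seg 1: up by d8 = 51/4 → (0, 51/4)
  seg 2: down by d2 = 14 → (0, -5/4)
  seg 3: down by d9 = 255 → (0, -1025/4)
  seg 4: down by d5 = -149/6 → (0, -2777/12)
  seg 5: left by d9 = 255 → (-255, -2777/12)

d5 = -149/6
d6 = 13
d7 = 51
d8 = 51/4
d9 = 255
d10 = 14/5
d11 = 277/3
endpoint = (-255, -2777/12)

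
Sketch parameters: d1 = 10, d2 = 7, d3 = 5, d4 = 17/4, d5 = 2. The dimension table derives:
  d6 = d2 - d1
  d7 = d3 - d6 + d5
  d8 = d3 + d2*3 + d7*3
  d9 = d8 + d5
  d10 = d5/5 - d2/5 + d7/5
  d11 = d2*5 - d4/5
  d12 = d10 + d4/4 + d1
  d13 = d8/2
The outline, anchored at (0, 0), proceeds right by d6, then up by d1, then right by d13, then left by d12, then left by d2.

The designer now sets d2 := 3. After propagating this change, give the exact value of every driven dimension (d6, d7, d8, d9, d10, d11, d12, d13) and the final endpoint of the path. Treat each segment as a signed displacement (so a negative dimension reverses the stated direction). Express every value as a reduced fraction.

d6 = -7
d7 = 14
d8 = 56
d9 = 58
d10 = 13/5
d11 = 283/20
d12 = 1093/80
d13 = 28
endpoint = (347/80, 10)

Apply edit: d2 := 3
  d6 = d2 - d1 = -7
  d7 = d3 - d6 + d5 = 14
  d8 = d3 + d2*3 + d7*3 = 56
  d9 = d8 + d5 = 58
  d10 = d5/5 - d2/5 + d7/5 = 13/5
  d11 = d2*5 - d4/5 = 283/20
  d12 = d10 + d4/4 + d1 = 1093/80
  d13 = d8/2 = 28
Walk from origin (0, 0):
  seg 1: right by d6 = -7 → (-7, 0)
  seg 2: up by d1 = 10 → (-7, 10)
  seg 3: right by d13 = 28 → (21, 10)
  seg 4: left by d12 = 1093/80 → (587/80, 10)
  seg 5: left by d2 = 3 → (347/80, 10)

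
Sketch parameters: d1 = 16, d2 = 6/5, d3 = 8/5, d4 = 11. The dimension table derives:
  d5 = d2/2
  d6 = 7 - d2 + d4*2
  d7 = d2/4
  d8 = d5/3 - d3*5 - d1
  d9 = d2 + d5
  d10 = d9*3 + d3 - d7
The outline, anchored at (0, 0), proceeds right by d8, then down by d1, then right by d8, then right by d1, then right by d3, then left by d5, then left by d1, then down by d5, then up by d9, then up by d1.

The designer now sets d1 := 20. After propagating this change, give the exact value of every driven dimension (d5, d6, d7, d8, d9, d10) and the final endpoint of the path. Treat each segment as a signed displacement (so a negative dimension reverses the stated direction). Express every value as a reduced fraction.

Apply edit: d1 := 20
  d5 = d2/2 = 3/5
  d6 = 7 - d2 + d4*2 = 139/5
  d7 = d2/4 = 3/10
  d8 = d5/3 - d3*5 - d1 = -139/5
  d9 = d2 + d5 = 9/5
  d10 = d9*3 + d3 - d7 = 67/10
Walk from origin (0, 0):
  seg 1: right by d8 = -139/5 → (-139/5, 0)
  seg 2: down by d1 = 20 → (-139/5, -20)
  seg 3: right by d8 = -139/5 → (-278/5, -20)
  seg 4: right by d1 = 20 → (-178/5, -20)
  seg 5: right by d3 = 8/5 → (-34, -20)
  seg 6: left by d5 = 3/5 → (-173/5, -20)
  seg 7: left by d1 = 20 → (-273/5, -20)
  seg 8: down by d5 = 3/5 → (-273/5, -103/5)
  seg 9: up by d9 = 9/5 → (-273/5, -94/5)
  seg 10: up by d1 = 20 → (-273/5, 6/5)

d5 = 3/5
d6 = 139/5
d7 = 3/10
d8 = -139/5
d9 = 9/5
d10 = 67/10
endpoint = (-273/5, 6/5)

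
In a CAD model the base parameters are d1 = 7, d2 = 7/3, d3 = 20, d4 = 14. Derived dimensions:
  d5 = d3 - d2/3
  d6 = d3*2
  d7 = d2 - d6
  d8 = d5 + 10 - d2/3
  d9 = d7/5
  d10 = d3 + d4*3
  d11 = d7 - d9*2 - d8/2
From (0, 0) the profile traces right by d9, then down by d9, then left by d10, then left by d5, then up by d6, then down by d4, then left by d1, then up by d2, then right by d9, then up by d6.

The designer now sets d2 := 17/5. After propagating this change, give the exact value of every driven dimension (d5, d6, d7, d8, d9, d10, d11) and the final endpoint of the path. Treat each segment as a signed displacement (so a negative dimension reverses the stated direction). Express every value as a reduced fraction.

Apply edit: d2 := 17/5
  d5 = d3 - d2/3 = 283/15
  d6 = d3*2 = 40
  d7 = d2 - d6 = -183/5
  d8 = d5 + 10 - d2/3 = 416/15
  d9 = d7/5 = -183/25
  d10 = d3 + d4*3 = 62
  d11 = d7 - d9*2 - d8/2 = -2687/75
Walk from origin (0, 0):
  seg 1: right by d9 = -183/25 → (-183/25, 0)
  seg 2: down by d9 = -183/25 → (-183/25, 183/25)
  seg 3: left by d10 = 62 → (-1733/25, 183/25)
  seg 4: left by d5 = 283/15 → (-6614/75, 183/25)
  seg 5: up by d6 = 40 → (-6614/75, 1183/25)
  seg 6: down by d4 = 14 → (-6614/75, 833/25)
  seg 7: left by d1 = 7 → (-7139/75, 833/25)
  seg 8: up by d2 = 17/5 → (-7139/75, 918/25)
  seg 9: right by d9 = -183/25 → (-7688/75, 918/25)
  seg 10: up by d6 = 40 → (-7688/75, 1918/25)

d5 = 283/15
d6 = 40
d7 = -183/5
d8 = 416/15
d9 = -183/25
d10 = 62
d11 = -2687/75
endpoint = (-7688/75, 1918/25)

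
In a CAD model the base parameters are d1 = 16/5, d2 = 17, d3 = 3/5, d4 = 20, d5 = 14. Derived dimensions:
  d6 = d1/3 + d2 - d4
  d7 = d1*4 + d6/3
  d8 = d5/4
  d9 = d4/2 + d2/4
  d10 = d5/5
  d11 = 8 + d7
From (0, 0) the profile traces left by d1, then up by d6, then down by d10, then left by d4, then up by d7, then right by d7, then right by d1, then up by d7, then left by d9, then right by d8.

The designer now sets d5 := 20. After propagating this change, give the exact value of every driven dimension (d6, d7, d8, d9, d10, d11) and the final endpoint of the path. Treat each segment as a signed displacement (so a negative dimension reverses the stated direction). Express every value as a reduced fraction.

d6 = -29/15
d7 = 547/45
d8 = 5
d9 = 57/4
d10 = 4
d11 = 907/45
endpoint = (-3077/180, 827/45)

Apply edit: d5 := 20
  d6 = d1/3 + d2 - d4 = -29/15
  d7 = d1*4 + d6/3 = 547/45
  d8 = d5/4 = 5
  d9 = d4/2 + d2/4 = 57/4
  d10 = d5/5 = 4
  d11 = 8 + d7 = 907/45
Walk from origin (0, 0):
  seg 1: left by d1 = 16/5 → (-16/5, 0)
  seg 2: up by d6 = -29/15 → (-16/5, -29/15)
  seg 3: down by d10 = 4 → (-16/5, -89/15)
  seg 4: left by d4 = 20 → (-116/5, -89/15)
  seg 5: up by d7 = 547/45 → (-116/5, 56/9)
  seg 6: right by d7 = 547/45 → (-497/45, 56/9)
  seg 7: right by d1 = 16/5 → (-353/45, 56/9)
  seg 8: up by d7 = 547/45 → (-353/45, 827/45)
  seg 9: left by d9 = 57/4 → (-3977/180, 827/45)
  seg 10: right by d8 = 5 → (-3077/180, 827/45)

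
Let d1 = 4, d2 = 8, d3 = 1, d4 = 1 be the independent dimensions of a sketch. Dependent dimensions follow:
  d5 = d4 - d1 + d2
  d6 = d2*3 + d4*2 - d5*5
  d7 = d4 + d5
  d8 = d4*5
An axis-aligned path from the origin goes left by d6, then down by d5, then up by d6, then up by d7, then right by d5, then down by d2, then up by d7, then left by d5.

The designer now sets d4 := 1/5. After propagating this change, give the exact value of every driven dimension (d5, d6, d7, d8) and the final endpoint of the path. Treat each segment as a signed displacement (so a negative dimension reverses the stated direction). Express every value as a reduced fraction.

Apply edit: d4 := 1/5
  d5 = d4 - d1 + d2 = 21/5
  d6 = d2*3 + d4*2 - d5*5 = 17/5
  d7 = d4 + d5 = 22/5
  d8 = d4*5 = 1
Walk from origin (0, 0):
  seg 1: left by d6 = 17/5 → (-17/5, 0)
  seg 2: down by d5 = 21/5 → (-17/5, -21/5)
  seg 3: up by d6 = 17/5 → (-17/5, -4/5)
  seg 4: up by d7 = 22/5 → (-17/5, 18/5)
  seg 5: right by d5 = 21/5 → (4/5, 18/5)
  seg 6: down by d2 = 8 → (4/5, -22/5)
  seg 7: up by d7 = 22/5 → (4/5, 0)
  seg 8: left by d5 = 21/5 → (-17/5, 0)

d5 = 21/5
d6 = 17/5
d7 = 22/5
d8 = 1
endpoint = (-17/5, 0)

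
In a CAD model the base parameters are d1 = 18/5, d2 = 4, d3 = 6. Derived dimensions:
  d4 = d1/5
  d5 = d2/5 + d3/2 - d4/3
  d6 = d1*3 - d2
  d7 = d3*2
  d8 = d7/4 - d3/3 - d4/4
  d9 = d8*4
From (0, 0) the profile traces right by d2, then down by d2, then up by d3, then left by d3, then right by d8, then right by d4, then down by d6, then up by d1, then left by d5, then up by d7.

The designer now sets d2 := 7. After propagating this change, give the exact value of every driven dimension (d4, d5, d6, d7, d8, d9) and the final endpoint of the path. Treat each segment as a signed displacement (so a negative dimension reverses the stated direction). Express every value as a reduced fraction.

d4 = 18/25
d5 = 104/25
d6 = 19/5
d7 = 12
d8 = 41/50
d9 = 82/25
endpoint = (-81/50, 54/5)

Apply edit: d2 := 7
  d4 = d1/5 = 18/25
  d5 = d2/5 + d3/2 - d4/3 = 104/25
  d6 = d1*3 - d2 = 19/5
  d7 = d3*2 = 12
  d8 = d7/4 - d3/3 - d4/4 = 41/50
  d9 = d8*4 = 82/25
Walk from origin (0, 0):
  seg 1: right by d2 = 7 → (7, 0)
  seg 2: down by d2 = 7 → (7, -7)
  seg 3: up by d3 = 6 → (7, -1)
  seg 4: left by d3 = 6 → (1, -1)
  seg 5: right by d8 = 41/50 → (91/50, -1)
  seg 6: right by d4 = 18/25 → (127/50, -1)
  seg 7: down by d6 = 19/5 → (127/50, -24/5)
  seg 8: up by d1 = 18/5 → (127/50, -6/5)
  seg 9: left by d5 = 104/25 → (-81/50, -6/5)
  seg 10: up by d7 = 12 → (-81/50, 54/5)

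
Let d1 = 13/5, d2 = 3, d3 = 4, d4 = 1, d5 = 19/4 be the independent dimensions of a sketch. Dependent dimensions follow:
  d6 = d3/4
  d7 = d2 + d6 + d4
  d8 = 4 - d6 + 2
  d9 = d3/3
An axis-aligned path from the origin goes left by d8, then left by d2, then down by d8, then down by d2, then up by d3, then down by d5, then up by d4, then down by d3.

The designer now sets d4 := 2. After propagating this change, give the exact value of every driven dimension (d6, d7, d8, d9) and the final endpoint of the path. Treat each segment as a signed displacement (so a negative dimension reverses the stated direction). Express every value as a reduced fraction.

d6 = 1
d7 = 6
d8 = 5
d9 = 4/3
endpoint = (-8, -43/4)

Apply edit: d4 := 2
  d6 = d3/4 = 1
  d7 = d2 + d6 + d4 = 6
  d8 = 4 - d6 + 2 = 5
  d9 = d3/3 = 4/3
Walk from origin (0, 0):
  seg 1: left by d8 = 5 → (-5, 0)
  seg 2: left by d2 = 3 → (-8, 0)
  seg 3: down by d8 = 5 → (-8, -5)
  seg 4: down by d2 = 3 → (-8, -8)
  seg 5: up by d3 = 4 → (-8, -4)
  seg 6: down by d5 = 19/4 → (-8, -35/4)
  seg 7: up by d4 = 2 → (-8, -27/4)
  seg 8: down by d3 = 4 → (-8, -43/4)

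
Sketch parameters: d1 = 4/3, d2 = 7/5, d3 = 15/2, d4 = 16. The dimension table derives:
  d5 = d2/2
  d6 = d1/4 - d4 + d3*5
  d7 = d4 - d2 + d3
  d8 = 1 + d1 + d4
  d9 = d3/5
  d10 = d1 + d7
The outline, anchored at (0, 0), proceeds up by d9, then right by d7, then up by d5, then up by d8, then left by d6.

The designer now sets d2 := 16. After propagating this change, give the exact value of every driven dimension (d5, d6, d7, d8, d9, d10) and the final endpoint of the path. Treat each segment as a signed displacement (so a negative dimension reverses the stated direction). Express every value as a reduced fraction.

d5 = 8
d6 = 131/6
d7 = 15/2
d8 = 55/3
d9 = 3/2
d10 = 53/6
endpoint = (-43/3, 167/6)

Apply edit: d2 := 16
  d5 = d2/2 = 8
  d6 = d1/4 - d4 + d3*5 = 131/6
  d7 = d4 - d2 + d3 = 15/2
  d8 = 1 + d1 + d4 = 55/3
  d9 = d3/5 = 3/2
  d10 = d1 + d7 = 53/6
Walk from origin (0, 0):
  seg 1: up by d9 = 3/2 → (0, 3/2)
  seg 2: right by d7 = 15/2 → (15/2, 3/2)
  seg 3: up by d5 = 8 → (15/2, 19/2)
  seg 4: up by d8 = 55/3 → (15/2, 167/6)
  seg 5: left by d6 = 131/6 → (-43/3, 167/6)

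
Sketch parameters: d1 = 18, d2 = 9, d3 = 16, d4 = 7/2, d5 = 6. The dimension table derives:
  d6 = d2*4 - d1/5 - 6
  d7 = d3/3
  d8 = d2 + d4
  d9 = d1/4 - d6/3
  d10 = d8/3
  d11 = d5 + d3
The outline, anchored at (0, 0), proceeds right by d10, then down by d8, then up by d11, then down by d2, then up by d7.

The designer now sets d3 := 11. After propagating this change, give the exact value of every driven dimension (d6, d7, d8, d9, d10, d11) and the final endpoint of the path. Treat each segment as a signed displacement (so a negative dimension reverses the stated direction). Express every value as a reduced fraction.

Apply edit: d3 := 11
  d6 = d2*4 - d1/5 - 6 = 132/5
  d7 = d3/3 = 11/3
  d8 = d2 + d4 = 25/2
  d9 = d1/4 - d6/3 = -43/10
  d10 = d8/3 = 25/6
  d11 = d5 + d3 = 17
Walk from origin (0, 0):
  seg 1: right by d10 = 25/6 → (25/6, 0)
  seg 2: down by d8 = 25/2 → (25/6, -25/2)
  seg 3: up by d11 = 17 → (25/6, 9/2)
  seg 4: down by d2 = 9 → (25/6, -9/2)
  seg 5: up by d7 = 11/3 → (25/6, -5/6)

d6 = 132/5
d7 = 11/3
d8 = 25/2
d9 = -43/10
d10 = 25/6
d11 = 17
endpoint = (25/6, -5/6)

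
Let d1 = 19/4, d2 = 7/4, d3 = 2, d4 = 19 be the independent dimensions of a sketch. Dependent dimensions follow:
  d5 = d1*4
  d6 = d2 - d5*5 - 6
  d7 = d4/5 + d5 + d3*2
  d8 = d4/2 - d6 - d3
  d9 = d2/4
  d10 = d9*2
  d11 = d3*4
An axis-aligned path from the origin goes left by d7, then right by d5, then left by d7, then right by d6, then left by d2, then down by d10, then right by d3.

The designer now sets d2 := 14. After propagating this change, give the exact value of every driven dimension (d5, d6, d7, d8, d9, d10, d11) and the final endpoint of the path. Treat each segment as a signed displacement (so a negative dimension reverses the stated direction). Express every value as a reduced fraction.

Apply edit: d2 := 14
  d5 = d1*4 = 19
  d6 = d2 - d5*5 - 6 = -87
  d7 = d4/5 + d5 + d3*2 = 134/5
  d8 = d4/2 - d6 - d3 = 189/2
  d9 = d2/4 = 7/2
  d10 = d9*2 = 7
  d11 = d3*4 = 8
Walk from origin (0, 0):
  seg 1: left by d7 = 134/5 → (-134/5, 0)
  seg 2: right by d5 = 19 → (-39/5, 0)
  seg 3: left by d7 = 134/5 → (-173/5, 0)
  seg 4: right by d6 = -87 → (-608/5, 0)
  seg 5: left by d2 = 14 → (-678/5, 0)
  seg 6: down by d10 = 7 → (-678/5, -7)
  seg 7: right by d3 = 2 → (-668/5, -7)

d5 = 19
d6 = -87
d7 = 134/5
d8 = 189/2
d9 = 7/2
d10 = 7
d11 = 8
endpoint = (-668/5, -7)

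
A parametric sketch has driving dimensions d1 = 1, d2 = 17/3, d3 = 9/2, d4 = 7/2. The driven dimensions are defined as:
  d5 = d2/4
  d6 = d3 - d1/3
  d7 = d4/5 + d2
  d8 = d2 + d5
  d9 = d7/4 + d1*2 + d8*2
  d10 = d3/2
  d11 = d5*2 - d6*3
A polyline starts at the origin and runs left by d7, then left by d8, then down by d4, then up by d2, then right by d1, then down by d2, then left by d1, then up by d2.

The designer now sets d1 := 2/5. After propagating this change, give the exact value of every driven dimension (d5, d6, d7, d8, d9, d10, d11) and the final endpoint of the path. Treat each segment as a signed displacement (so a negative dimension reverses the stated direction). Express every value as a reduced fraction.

Apply edit: d1 := 2/5
  d5 = d2/4 = 17/12
  d6 = d3 - d1/3 = 131/30
  d7 = d4/5 + d2 = 191/30
  d8 = d2 + d5 = 85/12
  d9 = d7/4 + d1*2 + d8*2 = 1987/120
  d10 = d3/2 = 9/4
  d11 = d5*2 - d6*3 = -154/15
Walk from origin (0, 0):
  seg 1: left by d7 = 191/30 → (-191/30, 0)
  seg 2: left by d8 = 85/12 → (-269/20, 0)
  seg 3: down by d4 = 7/2 → (-269/20, -7/2)
  seg 4: up by d2 = 17/3 → (-269/20, 13/6)
  seg 5: right by d1 = 2/5 → (-261/20, 13/6)
  seg 6: down by d2 = 17/3 → (-261/20, -7/2)
  seg 7: left by d1 = 2/5 → (-269/20, -7/2)
  seg 8: up by d2 = 17/3 → (-269/20, 13/6)

d5 = 17/12
d6 = 131/30
d7 = 191/30
d8 = 85/12
d9 = 1987/120
d10 = 9/4
d11 = -154/15
endpoint = (-269/20, 13/6)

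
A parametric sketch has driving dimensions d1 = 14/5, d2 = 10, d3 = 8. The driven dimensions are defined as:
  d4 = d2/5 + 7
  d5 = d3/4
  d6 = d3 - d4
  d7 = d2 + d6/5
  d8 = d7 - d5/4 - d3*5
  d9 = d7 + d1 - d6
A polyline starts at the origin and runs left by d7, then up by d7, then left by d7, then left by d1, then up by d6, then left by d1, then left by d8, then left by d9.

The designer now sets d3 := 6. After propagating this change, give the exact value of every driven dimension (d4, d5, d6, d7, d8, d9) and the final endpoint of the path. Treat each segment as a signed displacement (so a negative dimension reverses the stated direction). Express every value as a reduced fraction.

Apply edit: d3 := 6
  d4 = d2/5 + 7 = 9
  d5 = d3/4 = 3/2
  d6 = d3 - d4 = -3
  d7 = d2 + d6/5 = 47/5
  d8 = d7 - d5/4 - d3*5 = -839/40
  d9 = d7 + d1 - d6 = 76/5
Walk from origin (0, 0):
  seg 1: left by d7 = 47/5 → (-47/5, 0)
  seg 2: up by d7 = 47/5 → (-47/5, 47/5)
  seg 3: left by d7 = 47/5 → (-94/5, 47/5)
  seg 4: left by d1 = 14/5 → (-108/5, 47/5)
  seg 5: up by d6 = -3 → (-108/5, 32/5)
  seg 6: left by d1 = 14/5 → (-122/5, 32/5)
  seg 7: left by d8 = -839/40 → (-137/40, 32/5)
  seg 8: left by d9 = 76/5 → (-149/8, 32/5)

d4 = 9
d5 = 3/2
d6 = -3
d7 = 47/5
d8 = -839/40
d9 = 76/5
endpoint = (-149/8, 32/5)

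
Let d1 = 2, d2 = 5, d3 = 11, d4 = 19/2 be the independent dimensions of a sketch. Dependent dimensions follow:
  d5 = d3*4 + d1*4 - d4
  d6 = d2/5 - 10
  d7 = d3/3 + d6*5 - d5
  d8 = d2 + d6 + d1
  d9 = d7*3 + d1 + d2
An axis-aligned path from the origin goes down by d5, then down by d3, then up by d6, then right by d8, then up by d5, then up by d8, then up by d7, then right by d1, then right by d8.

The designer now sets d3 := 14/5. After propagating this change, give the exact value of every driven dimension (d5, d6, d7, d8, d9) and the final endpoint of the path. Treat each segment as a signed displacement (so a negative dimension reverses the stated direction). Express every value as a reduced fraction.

Apply edit: d3 := 14/5
  d5 = d3*4 + d1*4 - d4 = 97/10
  d6 = d2/5 - 10 = -9
  d7 = d3/3 + d6*5 - d5 = -1613/30
  d8 = d2 + d6 + d1 = -2
  d9 = d7*3 + d1 + d2 = -1543/10
Walk from origin (0, 0):
  seg 1: down by d5 = 97/10 → (0, -97/10)
  seg 2: down by d3 = 14/5 → (0, -25/2)
  seg 3: up by d6 = -9 → (0, -43/2)
  seg 4: right by d8 = -2 → (-2, -43/2)
  seg 5: up by d5 = 97/10 → (-2, -59/5)
  seg 6: up by d8 = -2 → (-2, -69/5)
  seg 7: up by d7 = -1613/30 → (-2, -2027/30)
  seg 8: right by d1 = 2 → (0, -2027/30)
  seg 9: right by d8 = -2 → (-2, -2027/30)

d5 = 97/10
d6 = -9
d7 = -1613/30
d8 = -2
d9 = -1543/10
endpoint = (-2, -2027/30)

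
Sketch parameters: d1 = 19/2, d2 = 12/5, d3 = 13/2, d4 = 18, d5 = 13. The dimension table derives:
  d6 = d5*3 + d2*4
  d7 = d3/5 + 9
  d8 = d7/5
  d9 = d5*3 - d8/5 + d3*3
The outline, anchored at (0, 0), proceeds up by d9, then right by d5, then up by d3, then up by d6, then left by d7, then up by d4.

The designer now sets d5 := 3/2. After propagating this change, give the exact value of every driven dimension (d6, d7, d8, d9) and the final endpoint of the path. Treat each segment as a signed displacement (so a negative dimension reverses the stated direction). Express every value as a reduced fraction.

d6 = 141/10
d7 = 103/10
d8 = 103/50
d9 = 5897/250
endpoint = (-44/5, 15547/250)

Apply edit: d5 := 3/2
  d6 = d5*3 + d2*4 = 141/10
  d7 = d3/5 + 9 = 103/10
  d8 = d7/5 = 103/50
  d9 = d5*3 - d8/5 + d3*3 = 5897/250
Walk from origin (0, 0):
  seg 1: up by d9 = 5897/250 → (0, 5897/250)
  seg 2: right by d5 = 3/2 → (3/2, 5897/250)
  seg 3: up by d3 = 13/2 → (3/2, 3761/125)
  seg 4: up by d6 = 141/10 → (3/2, 11047/250)
  seg 5: left by d7 = 103/10 → (-44/5, 11047/250)
  seg 6: up by d4 = 18 → (-44/5, 15547/250)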